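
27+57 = 84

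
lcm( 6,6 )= 6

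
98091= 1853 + 96238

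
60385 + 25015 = 85400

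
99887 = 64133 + 35754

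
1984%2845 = 1984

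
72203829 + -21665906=50537923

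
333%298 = 35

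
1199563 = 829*1447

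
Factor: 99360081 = 3^3 * 73^1*50411^1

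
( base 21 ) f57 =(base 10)6727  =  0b1101001000111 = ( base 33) 65S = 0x1a47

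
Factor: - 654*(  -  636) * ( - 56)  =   - 23292864 = - 2^6*3^2*7^1*53^1 *109^1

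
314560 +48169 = 362729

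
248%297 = 248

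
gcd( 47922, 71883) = 23961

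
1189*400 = 475600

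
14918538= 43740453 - 28821915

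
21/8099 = 3/1157 = 0.00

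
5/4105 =1/821=0.00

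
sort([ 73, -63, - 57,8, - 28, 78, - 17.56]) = [ - 63,-57, - 28, - 17.56,8  ,  73,78] 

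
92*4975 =457700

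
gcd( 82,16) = 2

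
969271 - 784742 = 184529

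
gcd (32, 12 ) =4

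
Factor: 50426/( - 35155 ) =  - 2^1*5^( - 1)*19^1*79^( - 1 )*89^(  -  1 )* 1327^1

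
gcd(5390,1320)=110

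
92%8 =4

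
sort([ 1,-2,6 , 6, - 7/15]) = [- 2, - 7/15,1, 6,6]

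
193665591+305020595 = 498686186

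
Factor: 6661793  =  29^1*229717^1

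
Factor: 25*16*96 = 2^9 * 3^1*5^2 = 38400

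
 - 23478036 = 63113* (-372)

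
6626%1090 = 86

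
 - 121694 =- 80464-41230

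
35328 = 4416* 8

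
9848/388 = 2462/97 = 25.38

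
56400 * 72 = 4060800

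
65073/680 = 95 + 473/680 = 95.70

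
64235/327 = 64235/327 = 196.44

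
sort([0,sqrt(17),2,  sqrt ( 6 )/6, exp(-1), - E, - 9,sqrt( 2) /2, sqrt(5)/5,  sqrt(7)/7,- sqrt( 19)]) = [ - 9, - sqrt( 19 ), - E,0, exp(-1 ), sqrt (7)/7,sqrt(6)/6 , sqrt(5)/5,sqrt(2 ) /2,2,sqrt(17) ] 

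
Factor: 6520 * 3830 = 24971600 = 2^4*5^2*163^1*383^1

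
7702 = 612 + 7090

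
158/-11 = - 158/11 =- 14.36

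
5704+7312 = 13016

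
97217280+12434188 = 109651468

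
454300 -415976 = 38324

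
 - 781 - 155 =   -  936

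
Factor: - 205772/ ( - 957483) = 2^2*3^(- 2)*7^1*191^( - 1 )  *557^ ( - 1 )*7349^1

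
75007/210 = 357 +37/210= 357.18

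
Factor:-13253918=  - 2^1*37^1*179107^1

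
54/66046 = 27/33023 = 0.00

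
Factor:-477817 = -103^1*4639^1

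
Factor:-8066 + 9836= 1770 = 2^1 *3^1*5^1*59^1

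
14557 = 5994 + 8563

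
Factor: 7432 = 2^3*929^1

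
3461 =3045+416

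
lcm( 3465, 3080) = 27720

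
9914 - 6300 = 3614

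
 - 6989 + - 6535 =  - 13524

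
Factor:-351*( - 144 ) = 2^4*3^5*13^1 = 50544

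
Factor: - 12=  - 2^2*3^1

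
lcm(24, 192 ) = 192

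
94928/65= 94928/65= 1460.43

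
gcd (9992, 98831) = 1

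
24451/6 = 4075 + 1/6  =  4075.17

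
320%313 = 7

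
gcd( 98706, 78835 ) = 1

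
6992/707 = 6992/707 =9.89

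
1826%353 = 61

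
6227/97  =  64 + 19/97 = 64.20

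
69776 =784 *89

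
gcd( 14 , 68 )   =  2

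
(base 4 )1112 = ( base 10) 86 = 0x56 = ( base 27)35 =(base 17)51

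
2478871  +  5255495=7734366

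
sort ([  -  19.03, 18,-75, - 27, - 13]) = [ - 75, - 27, - 19.03, - 13, 18]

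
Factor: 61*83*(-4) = -2^2*61^1 * 83^1 = -20252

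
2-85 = -83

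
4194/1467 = 2 + 140/163 = 2.86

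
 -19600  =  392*(  -  50 )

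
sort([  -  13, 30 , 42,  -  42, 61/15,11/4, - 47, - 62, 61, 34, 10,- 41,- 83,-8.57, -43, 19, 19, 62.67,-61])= [- 83, - 62, - 61,- 47,- 43, - 42,  -  41, - 13, - 8.57,11/4,61/15, 10, 19, 19,  30,34, 42, 61, 62.67]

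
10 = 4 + 6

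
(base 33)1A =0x2B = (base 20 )23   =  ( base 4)223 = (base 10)43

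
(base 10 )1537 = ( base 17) 557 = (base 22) 33J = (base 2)11000000001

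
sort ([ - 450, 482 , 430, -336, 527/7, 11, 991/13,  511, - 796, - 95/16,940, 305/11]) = [ - 796,-450, - 336, - 95/16, 11, 305/11, 527/7,991/13 , 430,482,511, 940]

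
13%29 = 13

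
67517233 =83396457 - 15879224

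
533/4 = 133 + 1/4 = 133.25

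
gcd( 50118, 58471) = 8353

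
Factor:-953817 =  -3^1*349^1*911^1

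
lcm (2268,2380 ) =192780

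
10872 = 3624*3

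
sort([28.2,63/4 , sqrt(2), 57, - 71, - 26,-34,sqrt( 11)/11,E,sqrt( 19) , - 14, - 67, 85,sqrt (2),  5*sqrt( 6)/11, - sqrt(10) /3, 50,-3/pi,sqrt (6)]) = [ - 71,-67, -34, - 26, - 14, - sqrt(10) /3, - 3/pi, sqrt(11)/11, 5*sqrt(6)/11, sqrt( 2),sqrt( 2) , sqrt(6),E,sqrt(19),63/4, 28.2 , 50,57,85]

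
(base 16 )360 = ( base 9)1160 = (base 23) 1ED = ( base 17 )2ge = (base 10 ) 864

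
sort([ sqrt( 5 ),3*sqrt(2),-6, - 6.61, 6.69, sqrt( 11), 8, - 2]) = [- 6.61,  -  6,-2,sqrt(5),sqrt (11 ), 3*sqrt(2 ), 6.69, 8]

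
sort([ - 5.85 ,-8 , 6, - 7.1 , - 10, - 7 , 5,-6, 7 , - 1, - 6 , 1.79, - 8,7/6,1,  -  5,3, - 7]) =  [ - 10,-8 ,-8, - 7.1, - 7 ,- 7, - 6,-6,-5.85 , - 5  ,-1, 1,7/6, 1.79,  3,5,6, 7] 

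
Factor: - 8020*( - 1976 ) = 2^5*5^1*13^1 * 19^1*401^1 = 15847520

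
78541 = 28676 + 49865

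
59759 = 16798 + 42961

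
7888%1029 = 685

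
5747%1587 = 986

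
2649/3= 883 = 883.00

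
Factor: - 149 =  - 149^1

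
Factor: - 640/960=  - 2/3 =- 2^1*3^(  -  1)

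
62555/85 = 12511/17= 735.94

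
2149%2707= 2149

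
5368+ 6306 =11674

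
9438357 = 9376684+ 61673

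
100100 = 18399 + 81701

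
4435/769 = 4435/769 = 5.77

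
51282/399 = 2442/19 =128.53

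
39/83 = 39/83 = 0.47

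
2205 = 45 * 49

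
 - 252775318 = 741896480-994671798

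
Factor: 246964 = 2^2*29^1*2129^1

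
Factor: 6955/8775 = 3^ ( - 3 )*5^( - 1 ) *107^1 = 107/135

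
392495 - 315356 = 77139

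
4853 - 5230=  - 377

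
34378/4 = 17189/2 = 8594.50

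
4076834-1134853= 2941981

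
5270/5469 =5270/5469 = 0.96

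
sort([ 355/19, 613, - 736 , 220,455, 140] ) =[  -  736, 355/19, 140,  220, 455,613 ] 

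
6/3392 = 3/1696  =  0.00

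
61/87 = 61/87 = 0.70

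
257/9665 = 257/9665 = 0.03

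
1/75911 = 1/75911=0.00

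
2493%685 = 438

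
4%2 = 0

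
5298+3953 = 9251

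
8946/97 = 92 + 22/97 = 92.23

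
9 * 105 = 945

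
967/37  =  967/37 = 26.14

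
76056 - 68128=7928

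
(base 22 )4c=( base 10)100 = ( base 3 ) 10201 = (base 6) 244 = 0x64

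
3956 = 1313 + 2643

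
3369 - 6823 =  - 3454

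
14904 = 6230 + 8674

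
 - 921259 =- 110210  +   - 811049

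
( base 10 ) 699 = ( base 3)221220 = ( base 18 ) 22F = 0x2BB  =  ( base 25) 12o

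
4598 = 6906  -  2308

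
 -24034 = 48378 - 72412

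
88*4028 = 354464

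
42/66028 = 21/33014 = 0.00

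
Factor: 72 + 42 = 2^1*3^1*19^1 = 114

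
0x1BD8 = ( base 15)21A3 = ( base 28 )92g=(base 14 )2852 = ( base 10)7128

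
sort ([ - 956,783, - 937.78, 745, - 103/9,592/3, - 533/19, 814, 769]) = [  -  956,  -  937.78, - 533/19,  -  103/9,592/3, 745,769 , 783,814]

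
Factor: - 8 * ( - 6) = 48 = 2^4 * 3^1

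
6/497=6/497 = 0.01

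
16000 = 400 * 40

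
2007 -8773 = -6766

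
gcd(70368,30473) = 1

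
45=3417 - 3372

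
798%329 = 140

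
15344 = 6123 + 9221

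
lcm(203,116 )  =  812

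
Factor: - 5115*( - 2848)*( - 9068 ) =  - 2^7*3^1 * 5^1*11^1*31^1*89^1*2267^1 = - 132098271360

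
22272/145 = 768/5 = 153.60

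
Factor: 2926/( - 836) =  - 2^ ( -1)*7^1 = - 7/2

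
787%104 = 59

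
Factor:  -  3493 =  - 7^1*499^1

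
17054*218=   3717772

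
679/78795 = 679/78795 = 0.01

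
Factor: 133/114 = 7/6  =  2^( - 1 ) * 3^( - 1)* 7^1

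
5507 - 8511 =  - 3004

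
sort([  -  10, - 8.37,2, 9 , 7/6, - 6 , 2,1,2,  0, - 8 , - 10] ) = [  -  10,  -  10, - 8.37, - 8, - 6,0,1, 7/6,2,2,2,9 ]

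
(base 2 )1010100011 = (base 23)168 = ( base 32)L3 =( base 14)363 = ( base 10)675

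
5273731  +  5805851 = 11079582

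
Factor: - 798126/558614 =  - 3^1*31^1*613^1 * 39901^ (  -  1)  =  - 57009/39901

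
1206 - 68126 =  - 66920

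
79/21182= 79/21182 =0.00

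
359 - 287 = 72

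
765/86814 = 85/9646= 0.01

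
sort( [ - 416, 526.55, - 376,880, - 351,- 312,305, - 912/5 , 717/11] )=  [ - 416, -376,-351, - 312,-912/5,  717/11, 305,526.55,880]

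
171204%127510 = 43694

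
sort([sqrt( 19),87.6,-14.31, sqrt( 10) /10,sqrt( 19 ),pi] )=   [ - 14.31, sqrt(10 ) /10,pi,sqrt( 19 ), sqrt( 19), 87.6]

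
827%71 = 46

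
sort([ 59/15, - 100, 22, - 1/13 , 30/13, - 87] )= [-100, - 87,-1/13 , 30/13, 59/15,22 ] 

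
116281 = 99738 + 16543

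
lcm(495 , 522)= 28710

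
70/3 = 23 + 1/3= 23.33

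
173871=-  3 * ( - 57957) 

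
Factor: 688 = 2^4*43^1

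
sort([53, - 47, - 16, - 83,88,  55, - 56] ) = [-83,-56,  -  47,-16, 53, 55, 88]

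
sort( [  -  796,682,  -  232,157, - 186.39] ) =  [ - 796, - 232, - 186.39, 157, 682 ]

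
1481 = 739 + 742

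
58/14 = 29/7 = 4.14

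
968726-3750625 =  - 2781899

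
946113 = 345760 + 600353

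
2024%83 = 32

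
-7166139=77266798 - 84432937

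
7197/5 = 7197/5 = 1439.40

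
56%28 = 0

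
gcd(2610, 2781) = 9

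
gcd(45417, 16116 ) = 3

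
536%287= 249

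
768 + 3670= 4438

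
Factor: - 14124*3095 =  - 43713780 = - 2^2*3^1 *5^1*11^1*107^1*619^1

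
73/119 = 73/119  =  0.61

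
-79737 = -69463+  - 10274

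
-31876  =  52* ( - 613)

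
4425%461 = 276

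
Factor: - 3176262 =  - 2^1*3^2*176459^1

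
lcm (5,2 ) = 10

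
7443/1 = 7443 =7443.00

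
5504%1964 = 1576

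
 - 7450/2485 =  - 3+1/497 = - 3.00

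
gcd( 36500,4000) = 500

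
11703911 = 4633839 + 7070072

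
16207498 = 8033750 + 8173748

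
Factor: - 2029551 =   -  3^1*167^1*4051^1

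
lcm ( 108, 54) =108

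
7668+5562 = 13230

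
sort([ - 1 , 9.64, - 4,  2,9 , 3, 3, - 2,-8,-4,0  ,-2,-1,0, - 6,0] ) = [ - 8,-6,-4, - 4,  -  2,-2 ,-1, - 1,  0, 0, 0, 2, 3,3 , 9,  9.64]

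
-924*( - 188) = 173712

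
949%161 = 144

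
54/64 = 27/32 = 0.84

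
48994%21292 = 6410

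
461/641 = 461/641 = 0.72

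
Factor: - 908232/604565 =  - 2^3 * 3^1*5^( - 1)*41^1*131^( - 1 )= - 984/655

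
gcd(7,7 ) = 7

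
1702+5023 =6725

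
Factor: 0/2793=0^1 = 0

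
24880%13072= 11808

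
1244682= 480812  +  763870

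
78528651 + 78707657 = 157236308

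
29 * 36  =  1044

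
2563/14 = 183 + 1/14 =183.07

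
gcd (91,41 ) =1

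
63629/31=2052 + 17/31 = 2052.55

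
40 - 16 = 24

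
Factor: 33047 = 7^1*4721^1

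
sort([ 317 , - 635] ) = [ - 635,317 ]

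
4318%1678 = 962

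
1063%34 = 9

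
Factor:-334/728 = -167/364=-  2^ (-2)*7^( - 1)*13^(-1 )*167^1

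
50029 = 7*7147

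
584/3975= 584/3975 = 0.15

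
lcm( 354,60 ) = 3540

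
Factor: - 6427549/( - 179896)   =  2^(- 3 )*113^ ( -1 )*199^( - 1 )*1709^1 * 3761^1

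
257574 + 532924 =790498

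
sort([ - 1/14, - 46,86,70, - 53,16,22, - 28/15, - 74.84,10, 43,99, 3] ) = [ - 74.84, - 53, - 46, - 28/15, - 1/14, 3, 10, 16,22,43,70, 86,99]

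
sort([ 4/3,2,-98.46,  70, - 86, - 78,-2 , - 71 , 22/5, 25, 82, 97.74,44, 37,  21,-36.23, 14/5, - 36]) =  [ - 98.46, - 86, - 78, - 71, - 36.23, - 36, - 2,4/3, 2 , 14/5, 22/5,21, 25 , 37,44, 70 , 82, 97.74]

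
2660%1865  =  795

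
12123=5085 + 7038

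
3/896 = 3/896 = 0.00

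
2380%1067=246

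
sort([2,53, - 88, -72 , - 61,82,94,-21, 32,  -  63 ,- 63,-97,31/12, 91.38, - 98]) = [ - 98,-97, - 88,- 72,-63, -63,- 61, -21,2, 31/12,32, 53, 82,  91.38,94 ] 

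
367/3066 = 367/3066 = 0.12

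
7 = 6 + 1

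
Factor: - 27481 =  - 27481^1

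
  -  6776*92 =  - 623392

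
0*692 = 0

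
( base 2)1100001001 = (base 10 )777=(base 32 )o9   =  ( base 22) 1D7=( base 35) M7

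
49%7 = 0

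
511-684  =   - 173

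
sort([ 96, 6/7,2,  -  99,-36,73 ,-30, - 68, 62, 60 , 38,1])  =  [ - 99, - 68, - 36,-30,6/7, 1, 2,38 , 60,62 , 73,  96]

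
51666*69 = 3564954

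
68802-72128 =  - 3326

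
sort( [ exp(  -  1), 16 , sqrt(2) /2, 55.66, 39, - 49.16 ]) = [ - 49.16, exp( - 1), sqrt( 2 ) /2, 16, 39,55.66 ]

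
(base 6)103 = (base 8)47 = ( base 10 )39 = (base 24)1f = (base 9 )43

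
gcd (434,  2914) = 62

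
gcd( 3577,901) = 1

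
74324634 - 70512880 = 3811754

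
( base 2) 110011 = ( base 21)29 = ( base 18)2f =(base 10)51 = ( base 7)102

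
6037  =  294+5743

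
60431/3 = 60431/3 = 20143.67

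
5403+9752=15155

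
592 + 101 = 693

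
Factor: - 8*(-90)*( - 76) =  - 2^6*3^2*5^1*19^1= -54720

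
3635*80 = 290800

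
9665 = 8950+715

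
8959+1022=9981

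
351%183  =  168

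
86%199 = 86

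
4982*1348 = 6715736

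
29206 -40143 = - 10937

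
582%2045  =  582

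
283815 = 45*6307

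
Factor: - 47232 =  - 2^7 * 3^2*41^1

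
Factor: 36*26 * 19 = 2^3 * 3^2*13^1*19^1 = 17784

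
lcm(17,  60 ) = 1020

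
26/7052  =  13/3526 = 0.00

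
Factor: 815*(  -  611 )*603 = -300272895 = - 3^2*5^1*13^1*47^1*67^1*163^1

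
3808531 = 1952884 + 1855647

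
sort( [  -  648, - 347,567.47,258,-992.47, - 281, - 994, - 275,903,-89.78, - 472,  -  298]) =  [ - 994, - 992.47, - 648, - 472,-347, - 298, - 281,-275, - 89.78,258,567.47,903 ] 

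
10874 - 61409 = -50535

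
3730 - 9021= - 5291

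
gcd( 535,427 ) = 1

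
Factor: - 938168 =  - 2^3*7^1*11^1 * 1523^1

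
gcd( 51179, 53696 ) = 839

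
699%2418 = 699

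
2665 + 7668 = 10333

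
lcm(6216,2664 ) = 18648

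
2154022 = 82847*26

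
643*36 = 23148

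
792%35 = 22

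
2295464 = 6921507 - 4626043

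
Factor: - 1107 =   -  3^3*41^1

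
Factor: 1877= 1877^1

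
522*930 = 485460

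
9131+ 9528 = 18659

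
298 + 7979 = 8277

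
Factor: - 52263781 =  - 52263781^1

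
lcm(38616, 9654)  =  38616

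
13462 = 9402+4060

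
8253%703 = 520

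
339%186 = 153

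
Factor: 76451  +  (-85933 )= - 9482 =-2^1*11^1*431^1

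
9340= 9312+28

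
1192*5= 5960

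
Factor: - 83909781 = -3^2*9323309^1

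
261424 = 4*65356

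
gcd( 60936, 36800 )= 8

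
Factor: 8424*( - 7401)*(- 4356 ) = 2^5*3^7*11^2*13^1*2467^1 = 271579280544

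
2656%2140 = 516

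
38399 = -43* ( - 893 ) 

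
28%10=8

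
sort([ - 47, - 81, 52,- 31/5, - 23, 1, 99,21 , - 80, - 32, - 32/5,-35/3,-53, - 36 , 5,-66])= [ - 81, - 80, - 66, - 53,-47, -36,-32,-23,-35/3,  -  32/5,-31/5, 1,5,  21, 52,99]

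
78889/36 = 2191+13/36 = 2191.36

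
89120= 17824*5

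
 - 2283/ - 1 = 2283/1 = 2283.00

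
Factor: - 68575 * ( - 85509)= 5863779675 = 3^3*5^2*13^1*211^1*3167^1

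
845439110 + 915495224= 1760934334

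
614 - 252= 362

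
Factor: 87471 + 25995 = 113466= 2^1*3^1*18911^1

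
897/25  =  35 + 22/25=35.88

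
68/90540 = 17/22635  =  0.00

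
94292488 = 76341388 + 17951100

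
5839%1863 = 250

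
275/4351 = 275/4351 = 0.06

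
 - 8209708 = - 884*9287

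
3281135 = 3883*845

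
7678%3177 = 1324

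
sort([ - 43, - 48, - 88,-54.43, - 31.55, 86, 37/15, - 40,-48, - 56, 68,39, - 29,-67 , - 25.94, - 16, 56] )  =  [ - 88, -67, - 56, - 54.43,-48, - 48,  -  43, - 40,-31.55 , - 29, - 25.94, - 16,  37/15, 39, 56,68, 86 ] 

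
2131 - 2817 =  - 686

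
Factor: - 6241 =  - 79^2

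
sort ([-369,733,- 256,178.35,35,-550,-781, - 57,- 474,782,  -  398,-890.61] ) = [  -  890.61, - 781, - 550,- 474,  -  398,  -  369,- 256,- 57,35,178.35, 733,782] 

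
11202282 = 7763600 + 3438682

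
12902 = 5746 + 7156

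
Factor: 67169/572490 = 2^( - 1)*3^( - 2)*5^( - 1 )* 6361^( - 1 )*67169^1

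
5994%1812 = 558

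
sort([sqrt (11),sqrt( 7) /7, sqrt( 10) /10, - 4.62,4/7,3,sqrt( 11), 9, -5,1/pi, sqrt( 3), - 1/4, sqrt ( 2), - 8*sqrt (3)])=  [ - 8*sqrt( 3 ), - 5, -4.62,-1/4,  sqrt(10 ) /10,1/pi,  sqrt( 7 ) /7,4/7,sqrt( 2),sqrt( 3),3 , sqrt( 11 ),sqrt( 11), 9 ] 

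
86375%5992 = 2487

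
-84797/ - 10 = 84797/10= 8479.70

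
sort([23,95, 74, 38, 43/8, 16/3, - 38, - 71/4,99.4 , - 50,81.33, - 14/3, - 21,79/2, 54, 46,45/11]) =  [ - 50, - 38, - 21, - 71/4 , - 14/3, 45/11, 16/3,43/8, 23, 38, 79/2, 46,54, 74,81.33, 95, 99.4]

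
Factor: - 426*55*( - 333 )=7802190 = 2^1 * 3^3*5^1*11^1 *37^1 * 71^1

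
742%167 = 74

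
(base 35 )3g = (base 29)45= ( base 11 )100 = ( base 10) 121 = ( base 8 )171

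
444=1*444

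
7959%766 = 299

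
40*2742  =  109680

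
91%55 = 36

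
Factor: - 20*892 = - 2^4*5^1*223^1 = -17840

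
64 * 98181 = 6283584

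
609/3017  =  87/431 = 0.20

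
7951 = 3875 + 4076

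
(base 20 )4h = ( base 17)5c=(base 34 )2t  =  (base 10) 97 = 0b1100001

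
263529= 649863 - 386334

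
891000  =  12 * 74250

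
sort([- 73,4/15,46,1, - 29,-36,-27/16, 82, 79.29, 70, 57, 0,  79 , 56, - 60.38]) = [- 73, -60.38,-36,-29, - 27/16,  0 , 4/15, 1,  46, 56, 57,70,79, 79.29,82] 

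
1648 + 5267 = 6915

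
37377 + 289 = 37666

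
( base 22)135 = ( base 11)465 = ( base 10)555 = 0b1000101011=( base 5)4210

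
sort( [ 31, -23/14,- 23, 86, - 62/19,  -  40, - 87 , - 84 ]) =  [ - 87, - 84, - 40, - 23,-62/19 , - 23/14, 31,86]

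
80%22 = 14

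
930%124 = 62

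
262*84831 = 22225722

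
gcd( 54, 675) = 27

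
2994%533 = 329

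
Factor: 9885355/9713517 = 3^( - 1)*5^1*11^(-2)  *  61^1*26759^( - 1 ) * 32411^1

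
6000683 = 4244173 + 1756510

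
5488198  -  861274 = 4626924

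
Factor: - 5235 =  - 3^1*5^1 * 349^1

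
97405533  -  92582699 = 4822834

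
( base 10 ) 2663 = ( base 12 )165B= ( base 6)20155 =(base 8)5147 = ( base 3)10122122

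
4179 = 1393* 3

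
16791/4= 16791/4 = 4197.75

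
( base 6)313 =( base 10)117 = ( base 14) 85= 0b1110101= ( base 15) 7c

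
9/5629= 9/5629 = 0.00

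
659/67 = 659/67 = 9.84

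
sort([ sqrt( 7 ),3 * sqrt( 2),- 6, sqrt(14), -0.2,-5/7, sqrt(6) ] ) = [  -  6,  -  5/7,-0.2, sqrt(6), sqrt(7) , sqrt(14), 3 * sqrt(2) ] 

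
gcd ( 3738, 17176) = 2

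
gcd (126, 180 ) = 18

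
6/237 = 2/79 = 0.03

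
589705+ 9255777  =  9845482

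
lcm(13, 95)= 1235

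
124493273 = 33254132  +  91239141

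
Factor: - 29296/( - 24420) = 2^2*3^( - 1 )* 5^( - 1 ) * 11^( - 1)*37^( - 1)*1831^1 = 7324/6105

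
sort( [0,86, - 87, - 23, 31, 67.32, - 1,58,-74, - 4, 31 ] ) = [-87,- 74 , - 23, -4,-1,0,31 , 31 , 58,67.32, 86 ]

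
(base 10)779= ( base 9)1055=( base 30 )PT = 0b1100001011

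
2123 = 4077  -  1954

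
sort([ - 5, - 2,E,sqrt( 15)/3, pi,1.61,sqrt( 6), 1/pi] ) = [-5, - 2,1/pi, sqrt( 15) /3, 1.61,sqrt( 6 ), E, pi ]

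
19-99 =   -  80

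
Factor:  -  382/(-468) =2^ (-1)*3^( - 2) * 13^(-1) * 191^1=191/234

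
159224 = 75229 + 83995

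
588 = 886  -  298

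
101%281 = 101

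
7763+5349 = 13112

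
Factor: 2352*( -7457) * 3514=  - 61631568096 = - 2^5 * 3^1*7^3*251^1*7457^1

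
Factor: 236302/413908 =2^( - 1 )*409^( - 1) * 467^1 =467/818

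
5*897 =4485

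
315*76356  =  24052140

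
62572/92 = 15643/23 = 680.13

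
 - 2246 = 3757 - 6003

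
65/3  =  21 + 2/3 = 21.67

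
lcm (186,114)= 3534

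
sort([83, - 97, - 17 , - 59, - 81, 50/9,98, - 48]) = [- 97, - 81 , - 59, - 48, - 17,50/9,83,  98]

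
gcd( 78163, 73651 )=1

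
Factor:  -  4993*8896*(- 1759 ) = 2^6*139^1*1759^1*4993^1 = 78130783552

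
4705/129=4705/129 = 36.47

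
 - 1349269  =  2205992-3555261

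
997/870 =1+127/870 = 1.15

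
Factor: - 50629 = - 197^1*257^1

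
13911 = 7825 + 6086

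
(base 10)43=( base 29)1e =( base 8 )53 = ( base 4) 223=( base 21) 21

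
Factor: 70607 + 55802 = 126409 = 83^1*1523^1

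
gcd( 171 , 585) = 9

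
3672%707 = 137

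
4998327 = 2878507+2119820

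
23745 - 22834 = 911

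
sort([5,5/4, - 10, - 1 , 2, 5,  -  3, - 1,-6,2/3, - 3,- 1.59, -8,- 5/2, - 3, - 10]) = [ - 10, - 10 , - 8,  -  6 , - 3, - 3, - 3 ,- 5/2, - 1.59, - 1, - 1,2/3,5/4, 2, 5,5] 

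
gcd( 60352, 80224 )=736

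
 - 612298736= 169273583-781572319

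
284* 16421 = 4663564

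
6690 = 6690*1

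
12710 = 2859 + 9851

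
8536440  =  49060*174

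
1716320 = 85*20192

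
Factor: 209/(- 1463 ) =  - 7^( - 1)= - 1/7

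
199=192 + 7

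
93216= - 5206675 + 5299891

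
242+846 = 1088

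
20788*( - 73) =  - 1517524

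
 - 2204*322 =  - 709688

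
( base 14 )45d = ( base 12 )603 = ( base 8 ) 1543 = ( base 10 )867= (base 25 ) 19h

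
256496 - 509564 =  - 253068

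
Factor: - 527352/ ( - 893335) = 2^3*  3^1 * 5^( - 1)*7^1 * 43^1 * 73^1*373^( - 1)*479^(-1)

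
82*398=32636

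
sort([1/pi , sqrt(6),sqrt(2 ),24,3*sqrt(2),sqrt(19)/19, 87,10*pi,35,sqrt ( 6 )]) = [sqrt (19 )/19,  1/pi,sqrt(2), sqrt( 6),sqrt(6), 3*sqrt( 2),24,10*pi,35, 87 ]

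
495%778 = 495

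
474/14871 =158/4957 =0.03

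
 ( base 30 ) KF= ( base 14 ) 31D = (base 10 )615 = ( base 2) 1001100111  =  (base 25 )of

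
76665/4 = 19166 + 1/4 = 19166.25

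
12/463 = 12/463 = 0.03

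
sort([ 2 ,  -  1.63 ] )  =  [ - 1.63,2] 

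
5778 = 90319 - 84541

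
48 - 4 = 44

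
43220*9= 388980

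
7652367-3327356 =4325011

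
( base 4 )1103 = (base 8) 123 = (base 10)83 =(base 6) 215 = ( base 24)3b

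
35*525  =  18375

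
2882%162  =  128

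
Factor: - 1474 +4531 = 3^1 * 1019^1=3057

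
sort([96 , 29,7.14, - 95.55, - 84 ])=[ - 95.55, - 84,7.14,  29,96] 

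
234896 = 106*2216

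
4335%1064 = 79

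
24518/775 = 24518/775 = 31.64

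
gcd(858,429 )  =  429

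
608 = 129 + 479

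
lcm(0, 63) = 0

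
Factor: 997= 997^1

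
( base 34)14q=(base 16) 526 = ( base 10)1318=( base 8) 2446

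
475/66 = 475/66 = 7.20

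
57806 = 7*8258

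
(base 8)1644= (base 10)932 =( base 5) 12212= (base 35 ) QM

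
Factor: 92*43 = 3956  =  2^2*23^1*43^1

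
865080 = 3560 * 243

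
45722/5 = 45722/5 = 9144.40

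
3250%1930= 1320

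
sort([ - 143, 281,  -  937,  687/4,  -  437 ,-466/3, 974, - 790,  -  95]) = [ - 937,  -  790, - 437, - 466/3, - 143, - 95, 687/4, 281, 974]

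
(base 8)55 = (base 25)1k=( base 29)1g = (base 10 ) 45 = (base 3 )1200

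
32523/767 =42 + 309/767 = 42.40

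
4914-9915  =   - 5001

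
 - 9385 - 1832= - 11217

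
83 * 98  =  8134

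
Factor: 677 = 677^1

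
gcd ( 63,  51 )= 3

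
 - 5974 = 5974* (  -  1) 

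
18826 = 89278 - 70452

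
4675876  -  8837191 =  - 4161315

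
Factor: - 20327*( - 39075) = 3^1 * 5^2*521^1 * 20327^1=794277525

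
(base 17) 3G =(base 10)67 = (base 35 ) 1w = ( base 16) 43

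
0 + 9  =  9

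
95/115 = 19/23 = 0.83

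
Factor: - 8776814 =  - 2^1*4388407^1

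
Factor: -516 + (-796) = -1312 = -2^5*41^1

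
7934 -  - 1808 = 9742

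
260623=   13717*19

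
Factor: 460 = 2^2*5^1*23^1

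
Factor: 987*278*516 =141583176 = 2^3*3^2*7^1*43^1*47^1*139^1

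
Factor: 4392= 2^3*3^2  *  61^1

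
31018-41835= - 10817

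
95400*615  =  58671000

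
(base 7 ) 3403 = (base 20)318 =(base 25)1O3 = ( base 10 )1228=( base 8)2314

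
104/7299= 104/7299=0.01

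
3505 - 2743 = 762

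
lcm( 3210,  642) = 3210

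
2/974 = 1/487 = 0.00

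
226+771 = 997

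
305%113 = 79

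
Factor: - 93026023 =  - 17^1*2281^1 * 2399^1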